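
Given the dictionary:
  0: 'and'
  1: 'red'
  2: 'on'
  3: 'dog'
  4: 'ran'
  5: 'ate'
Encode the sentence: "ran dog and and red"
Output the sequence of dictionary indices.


Look up each word in the dictionary:
  'ran' -> 4
  'dog' -> 3
  'and' -> 0
  'and' -> 0
  'red' -> 1

Encoded: [4, 3, 0, 0, 1]


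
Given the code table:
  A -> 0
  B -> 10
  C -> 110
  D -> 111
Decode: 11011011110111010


Decoding:
110 -> C
110 -> C
111 -> D
10 -> B
111 -> D
0 -> A
10 -> B


Result: CCDBDAB


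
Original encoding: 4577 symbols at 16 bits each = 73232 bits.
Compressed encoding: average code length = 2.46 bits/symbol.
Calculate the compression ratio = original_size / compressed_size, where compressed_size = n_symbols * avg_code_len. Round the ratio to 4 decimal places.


original_size = n_symbols * orig_bits = 4577 * 16 = 73232 bits
compressed_size = n_symbols * avg_code_len = 4577 * 2.46 = 11259.42 bits
ratio = original_size / compressed_size = 73232 / 11259.42 = 6.5041

Compression ratio = 6.5041


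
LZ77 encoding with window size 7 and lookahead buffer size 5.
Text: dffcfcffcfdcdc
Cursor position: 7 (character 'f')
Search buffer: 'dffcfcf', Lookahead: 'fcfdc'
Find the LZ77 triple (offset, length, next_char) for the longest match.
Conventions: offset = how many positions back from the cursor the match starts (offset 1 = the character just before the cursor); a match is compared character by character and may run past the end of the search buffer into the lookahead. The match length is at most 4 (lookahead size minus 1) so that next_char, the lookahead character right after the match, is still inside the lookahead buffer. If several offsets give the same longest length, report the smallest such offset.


Try each offset into the search buffer:
  offset=1 (pos 6, char 'f'): match length 1
  offset=2 (pos 5, char 'c'): match length 0
  offset=3 (pos 4, char 'f'): match length 3
  offset=4 (pos 3, char 'c'): match length 0
  offset=5 (pos 2, char 'f'): match length 3
  offset=6 (pos 1, char 'f'): match length 1
  offset=7 (pos 0, char 'd'): match length 0
Longest match has length 3, found at offsets 3, 5; take the smallest, offset 3.
next_char = character at position 7 + 3 = 10 -> 'd'

Best match: offset=3, length=3 (matching 'fcf' starting at position 4)
LZ77 triple: (3, 3, 'd')


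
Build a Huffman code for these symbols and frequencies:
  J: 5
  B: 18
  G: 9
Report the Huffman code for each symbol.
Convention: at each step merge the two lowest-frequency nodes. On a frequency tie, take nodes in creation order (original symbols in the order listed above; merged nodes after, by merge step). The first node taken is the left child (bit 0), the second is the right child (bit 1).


Huffman tree construction:
Step 1: Merge J(5) + G(9) = 14
Step 2: Merge (J+G)(14) + B(18) = 32
Read each symbol's code off the tree from the root (left child = 0, right child = 1).

Codes:
  J: 00 (length 2)
  B: 1 (length 1)
  G: 01 (length 2)
Average code length: 46/32 = 1.4375 bits/symbol


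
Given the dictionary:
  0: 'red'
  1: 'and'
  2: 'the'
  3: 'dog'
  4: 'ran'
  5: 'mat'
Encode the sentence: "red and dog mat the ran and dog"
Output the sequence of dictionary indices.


Look up each word in the dictionary:
  'red' -> 0
  'and' -> 1
  'dog' -> 3
  'mat' -> 5
  'the' -> 2
  'ran' -> 4
  'and' -> 1
  'dog' -> 3

Encoded: [0, 1, 3, 5, 2, 4, 1, 3]


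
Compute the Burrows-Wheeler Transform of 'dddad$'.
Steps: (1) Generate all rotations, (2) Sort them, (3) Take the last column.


Rotations (sorted):
  0: $dddad -> last char: d
  1: ad$ddd -> last char: d
  2: d$ddda -> last char: a
  3: dad$dd -> last char: d
  4: ddad$d -> last char: d
  5: dddad$ -> last char: $


BWT = ddadd$


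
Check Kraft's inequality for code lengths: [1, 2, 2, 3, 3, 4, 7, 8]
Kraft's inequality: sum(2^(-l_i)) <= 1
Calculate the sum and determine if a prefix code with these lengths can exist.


Sum = 2^(-1) + 2^(-2) + 2^(-2) + 2^(-3) + 2^(-3) + 2^(-4) + 2^(-7) + 2^(-8)
    = 0.5 + 0.25 + 0.25 + 0.125 + 0.125 + 0.0625 + 0.0078125 + 0.00390625
    = 339/256 = 1.32421875
Since 1.32421875 > 1, Kraft's inequality is NOT satisfied.
A prefix code with these lengths CANNOT exist.

Kraft sum = 1.32421875. Not satisfied.


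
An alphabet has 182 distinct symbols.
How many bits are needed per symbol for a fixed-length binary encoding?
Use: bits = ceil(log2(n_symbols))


log2(182) = 7.5078
Bracket: 2^7 = 128 < 182 <= 2^8 = 256
So ceil(log2(182)) = 8

bits = ceil(log2(182)) = ceil(7.5078) = 8 bits


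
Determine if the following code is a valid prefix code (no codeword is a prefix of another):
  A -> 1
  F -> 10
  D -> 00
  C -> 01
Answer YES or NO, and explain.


Checking each pair (does one codeword prefix another?):
  A='1' vs F='10': prefix -- VIOLATION

NO -- this is NOT a valid prefix code. A (1) is a prefix of F (10).


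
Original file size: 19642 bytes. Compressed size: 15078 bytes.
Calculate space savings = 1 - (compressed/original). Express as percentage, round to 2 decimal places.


ratio = compressed/original = 15078/19642 = 0.767641
savings = 1 - ratio = 1 - 0.767641 = 0.232359
as a percentage: 0.232359 * 100 = 23.24%

Space savings = 1 - 15078/19642 = 23.24%


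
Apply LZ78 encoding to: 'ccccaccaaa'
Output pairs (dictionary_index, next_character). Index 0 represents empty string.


LZ78 encoding steps:
Dictionary: {0: ''}
Step 1: w='' (idx 0), next='c' -> output (0, 'c'), add 'c' as idx 1
Step 2: w='c' (idx 1), next='c' -> output (1, 'c'), add 'cc' as idx 2
Step 3: w='c' (idx 1), next='a' -> output (1, 'a'), add 'ca' as idx 3
Step 4: w='cc' (idx 2), next='a' -> output (2, 'a'), add 'cca' as idx 4
Step 5: w='' (idx 0), next='a' -> output (0, 'a'), add 'a' as idx 5
Step 6: w='a' (idx 5), end of input -> output (5, '')


Encoded: [(0, 'c'), (1, 'c'), (1, 'a'), (2, 'a'), (0, 'a'), (5, '')]


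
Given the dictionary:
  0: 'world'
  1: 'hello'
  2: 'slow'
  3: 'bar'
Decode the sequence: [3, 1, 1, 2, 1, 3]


Look up each index in the dictionary:
  3 -> 'bar'
  1 -> 'hello'
  1 -> 'hello'
  2 -> 'slow'
  1 -> 'hello'
  3 -> 'bar'

Decoded: "bar hello hello slow hello bar"


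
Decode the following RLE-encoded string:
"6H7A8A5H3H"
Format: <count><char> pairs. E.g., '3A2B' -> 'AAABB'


Expanding each <count><char> pair:
  6H -> 'HHHHHH'
  7A -> 'AAAAAAA'
  8A -> 'AAAAAAAA'
  5H -> 'HHHHH'
  3H -> 'HHH'

Decoded = HHHHHHAAAAAAAAAAAAAAAHHHHHHHH


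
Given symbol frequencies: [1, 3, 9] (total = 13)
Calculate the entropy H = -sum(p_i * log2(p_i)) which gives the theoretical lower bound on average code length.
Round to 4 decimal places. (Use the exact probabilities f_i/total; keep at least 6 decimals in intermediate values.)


Per-symbol terms -p_i * log2(p_i) with p_i = f_i/13:
  p = 1/13 = 0.076923: log2(p) = -3.700440, -p*log2(p) = 0.284649
  p = 3/13 = 0.230769: log2(p) = -2.115477, -p*log2(p) = 0.488187
  p = 9/13 = 0.692308: log2(p) = -0.530515, -p*log2(p) = 0.367279
H = 0.284649 + 0.488187 + 0.367279 = 1.140115

H = 1.1401 bits/symbol


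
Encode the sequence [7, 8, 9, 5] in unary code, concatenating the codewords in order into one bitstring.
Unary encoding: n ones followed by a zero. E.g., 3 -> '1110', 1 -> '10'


Encode each number as n ones followed by a terminating 0:
  7 -> 11111110 (8 bits)
  8 -> 111111110 (9 bits)
  9 -> 1111111110 (10 bits)
  5 -> 111110 (6 bits)
Total length = 8 + 9 + 10 + 6 = 33 bits.

Unary([7, 8, 9, 5]) = 111111101111111101111111110111110 (33 bits)


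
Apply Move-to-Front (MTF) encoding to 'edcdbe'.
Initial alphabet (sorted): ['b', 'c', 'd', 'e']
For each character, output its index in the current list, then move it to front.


MTF encoding:
'e': index 3 in ['b', 'c', 'd', 'e'] -> ['e', 'b', 'c', 'd']
'd': index 3 in ['e', 'b', 'c', 'd'] -> ['d', 'e', 'b', 'c']
'c': index 3 in ['d', 'e', 'b', 'c'] -> ['c', 'd', 'e', 'b']
'd': index 1 in ['c', 'd', 'e', 'b'] -> ['d', 'c', 'e', 'b']
'b': index 3 in ['d', 'c', 'e', 'b'] -> ['b', 'd', 'c', 'e']
'e': index 3 in ['b', 'd', 'c', 'e'] -> ['e', 'b', 'd', 'c']


Output: [3, 3, 3, 1, 3, 3]


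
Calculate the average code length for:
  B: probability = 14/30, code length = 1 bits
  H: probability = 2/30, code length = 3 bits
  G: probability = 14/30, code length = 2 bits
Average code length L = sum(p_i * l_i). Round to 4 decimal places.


Weighted contributions p_i * l_i:
  B: (14/30) * 1 = 14/30
  H: (2/30) * 3 = 6/30
  G: (14/30) * 2 = 28/30
Sum = (14 + 6 + 28)/30 = 48/30

L = 48/30 = 1.6000 bits/symbol


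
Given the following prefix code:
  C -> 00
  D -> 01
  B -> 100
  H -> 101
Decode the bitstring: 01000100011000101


Decoding step by step:
Bits 01 -> D
Bits 00 -> C
Bits 01 -> D
Bits 00 -> C
Bits 01 -> D
Bits 100 -> B
Bits 01 -> D
Bits 01 -> D


Decoded message: DCDCDBDD


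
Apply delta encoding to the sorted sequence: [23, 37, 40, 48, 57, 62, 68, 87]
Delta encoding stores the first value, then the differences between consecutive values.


First value: 23
Deltas:
  37 - 23 = 14
  40 - 37 = 3
  48 - 40 = 8
  57 - 48 = 9
  62 - 57 = 5
  68 - 62 = 6
  87 - 68 = 19


Delta encoded: [23, 14, 3, 8, 9, 5, 6, 19]


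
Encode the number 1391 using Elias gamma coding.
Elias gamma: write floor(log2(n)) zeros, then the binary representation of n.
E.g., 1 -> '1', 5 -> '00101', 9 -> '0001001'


num_bits = floor(log2(1391)) + 1 = 11
leading_zeros = num_bits - 1 = 10
binary(1391) = 10101101111

Elias gamma(1391) = '0000000000' + '10101101111' = 000000000010101101111 (21 bits)


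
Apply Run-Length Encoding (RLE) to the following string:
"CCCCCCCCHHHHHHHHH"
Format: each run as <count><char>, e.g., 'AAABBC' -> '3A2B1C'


Scanning runs left to right:
  i=0: run of 'C' x 8 -> '8C'
  i=8: run of 'H' x 9 -> '9H'

RLE = 8C9H


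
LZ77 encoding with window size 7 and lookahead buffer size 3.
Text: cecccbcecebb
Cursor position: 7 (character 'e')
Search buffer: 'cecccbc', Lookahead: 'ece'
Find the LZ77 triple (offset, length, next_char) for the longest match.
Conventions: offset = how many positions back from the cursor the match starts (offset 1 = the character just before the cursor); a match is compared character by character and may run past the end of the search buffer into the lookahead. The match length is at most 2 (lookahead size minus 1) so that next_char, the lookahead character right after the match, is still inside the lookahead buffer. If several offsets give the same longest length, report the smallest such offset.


Try each offset into the search buffer:
  offset=1 (pos 6, char 'c'): match length 0
  offset=2 (pos 5, char 'b'): match length 0
  offset=3 (pos 4, char 'c'): match length 0
  offset=4 (pos 3, char 'c'): match length 0
  offset=5 (pos 2, char 'c'): match length 0
  offset=6 (pos 1, char 'e'): match length 2
  offset=7 (pos 0, char 'c'): match length 0
Longest match has length 2 at offset 6.
next_char = character at position 7 + 2 = 9 -> 'e'

Best match: offset=6, length=2 (matching 'ec' starting at position 1)
LZ77 triple: (6, 2, 'e')


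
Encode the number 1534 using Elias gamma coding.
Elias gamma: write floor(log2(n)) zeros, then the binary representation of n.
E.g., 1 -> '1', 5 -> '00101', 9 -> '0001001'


num_bits = floor(log2(1534)) + 1 = 11
leading_zeros = num_bits - 1 = 10
binary(1534) = 10111111110

Elias gamma(1534) = '0000000000' + '10111111110' = 000000000010111111110 (21 bits)


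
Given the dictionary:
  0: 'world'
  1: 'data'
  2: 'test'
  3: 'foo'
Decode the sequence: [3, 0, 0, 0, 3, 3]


Look up each index in the dictionary:
  3 -> 'foo'
  0 -> 'world'
  0 -> 'world'
  0 -> 'world'
  3 -> 'foo'
  3 -> 'foo'

Decoded: "foo world world world foo foo"


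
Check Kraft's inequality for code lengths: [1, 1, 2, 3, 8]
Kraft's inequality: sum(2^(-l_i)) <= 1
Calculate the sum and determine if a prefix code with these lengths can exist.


Sum = 2^(-1) + 2^(-1) + 2^(-2) + 2^(-3) + 2^(-8)
    = 0.5 + 0.5 + 0.25 + 0.125 + 0.00390625
    = 353/256 = 1.37890625
Since 1.37890625 > 1, Kraft's inequality is NOT satisfied.
A prefix code with these lengths CANNOT exist.

Kraft sum = 1.37890625. Not satisfied.


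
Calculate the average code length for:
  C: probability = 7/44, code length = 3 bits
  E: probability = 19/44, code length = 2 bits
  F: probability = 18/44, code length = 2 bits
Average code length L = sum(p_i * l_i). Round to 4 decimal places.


Weighted contributions p_i * l_i:
  C: (7/44) * 3 = 21/44
  E: (19/44) * 2 = 38/44
  F: (18/44) * 2 = 36/44
Sum = (21 + 38 + 36)/44 = 95/44

L = 95/44 = 2.1591 bits/symbol


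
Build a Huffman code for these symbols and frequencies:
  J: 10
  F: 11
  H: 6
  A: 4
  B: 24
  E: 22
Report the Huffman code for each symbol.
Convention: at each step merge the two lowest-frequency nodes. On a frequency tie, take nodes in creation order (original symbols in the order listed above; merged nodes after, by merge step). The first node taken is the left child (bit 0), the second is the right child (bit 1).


Huffman tree construction:
Step 1: Merge A(4) + H(6) = 10
Step 2: Merge J(10) + (A+H)(10) = 20
Step 3: Merge F(11) + (J+(A+H))(20) = 31
Step 4: Merge E(22) + B(24) = 46
Step 5: Merge (F+(J+(A+H)))(31) + (E+B)(46) = 77
Read each symbol's code off the tree from the root (left child = 0, right child = 1).

Codes:
  J: 010 (length 3)
  F: 00 (length 2)
  H: 0111 (length 4)
  A: 0110 (length 4)
  B: 11 (length 2)
  E: 10 (length 2)
Average code length: 184/77 = 2.3896 bits/symbol


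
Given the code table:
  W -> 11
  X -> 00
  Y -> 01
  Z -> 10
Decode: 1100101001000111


Decoding:
11 -> W
00 -> X
10 -> Z
10 -> Z
01 -> Y
00 -> X
01 -> Y
11 -> W


Result: WXZZYXYW


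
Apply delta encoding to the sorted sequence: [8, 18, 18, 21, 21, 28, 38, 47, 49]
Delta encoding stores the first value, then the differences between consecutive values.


First value: 8
Deltas:
  18 - 8 = 10
  18 - 18 = 0
  21 - 18 = 3
  21 - 21 = 0
  28 - 21 = 7
  38 - 28 = 10
  47 - 38 = 9
  49 - 47 = 2


Delta encoded: [8, 10, 0, 3, 0, 7, 10, 9, 2]


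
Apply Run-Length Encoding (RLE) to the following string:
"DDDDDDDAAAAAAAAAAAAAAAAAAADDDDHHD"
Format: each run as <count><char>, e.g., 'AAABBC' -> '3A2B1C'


Scanning runs left to right:
  i=0: run of 'D' x 7 -> '7D'
  i=7: run of 'A' x 19 -> '19A'
  i=26: run of 'D' x 4 -> '4D'
  i=30: run of 'H' x 2 -> '2H'
  i=32: run of 'D' x 1 -> '1D'

RLE = 7D19A4D2H1D


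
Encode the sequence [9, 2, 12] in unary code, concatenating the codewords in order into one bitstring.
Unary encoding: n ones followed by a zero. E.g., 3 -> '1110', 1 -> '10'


Encode each number as n ones followed by a terminating 0:
  9 -> 1111111110 (10 bits)
  2 -> 110 (3 bits)
  12 -> 1111111111110 (13 bits)
Total length = 10 + 3 + 13 = 26 bits.

Unary([9, 2, 12]) = 11111111101101111111111110 (26 bits)


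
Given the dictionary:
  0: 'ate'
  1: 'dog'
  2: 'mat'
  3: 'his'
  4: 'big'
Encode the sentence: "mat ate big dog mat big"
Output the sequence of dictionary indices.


Look up each word in the dictionary:
  'mat' -> 2
  'ate' -> 0
  'big' -> 4
  'dog' -> 1
  'mat' -> 2
  'big' -> 4

Encoded: [2, 0, 4, 1, 2, 4]


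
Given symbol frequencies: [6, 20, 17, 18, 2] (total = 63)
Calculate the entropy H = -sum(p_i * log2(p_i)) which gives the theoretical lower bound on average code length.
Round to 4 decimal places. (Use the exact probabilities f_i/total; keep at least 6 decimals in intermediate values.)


Per-symbol terms -p_i * log2(p_i) with p_i = f_i/63:
  p = 6/63 = 0.095238: log2(p) = -3.392317, -p*log2(p) = 0.323078
  p = 20/63 = 0.317460: log2(p) = -1.655352, -p*log2(p) = 0.525509
  p = 17/63 = 0.269841: log2(p) = -1.889817, -p*log2(p) = 0.509951
  p = 18/63 = 0.285714: log2(p) = -1.807355, -p*log2(p) = 0.516387
  p = 2/63 = 0.031746: log2(p) = -4.977280, -p*log2(p) = 0.158009
H = 0.323078 + 0.525509 + 0.509951 + 0.516387 + 0.158009 = 2.032934

H = 2.0329 bits/symbol


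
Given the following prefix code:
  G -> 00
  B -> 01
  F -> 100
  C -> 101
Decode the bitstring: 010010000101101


Decoding step by step:
Bits 01 -> B
Bits 00 -> G
Bits 100 -> F
Bits 00 -> G
Bits 101 -> C
Bits 101 -> C


Decoded message: BGFGCC


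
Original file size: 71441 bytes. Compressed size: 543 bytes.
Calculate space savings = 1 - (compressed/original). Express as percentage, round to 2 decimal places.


ratio = compressed/original = 543/71441 = 0.007601
savings = 1 - ratio = 1 - 0.007601 = 0.992399
as a percentage: 0.992399 * 100 = 99.24%

Space savings = 1 - 543/71441 = 99.24%


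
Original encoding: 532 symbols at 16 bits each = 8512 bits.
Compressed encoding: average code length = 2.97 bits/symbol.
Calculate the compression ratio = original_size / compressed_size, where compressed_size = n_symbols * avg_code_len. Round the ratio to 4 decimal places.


original_size = n_symbols * orig_bits = 532 * 16 = 8512 bits
compressed_size = n_symbols * avg_code_len = 532 * 2.97 = 1580.04 bits
ratio = original_size / compressed_size = 8512 / 1580.04 = 5.3872

Compression ratio = 5.3872


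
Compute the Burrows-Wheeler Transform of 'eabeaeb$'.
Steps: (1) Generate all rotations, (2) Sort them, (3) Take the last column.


Rotations (sorted):
  0: $eabeaeb -> last char: b
  1: abeaeb$e -> last char: e
  2: aeb$eabe -> last char: e
  3: b$eabeae -> last char: e
  4: beaeb$ea -> last char: a
  5: eabeaeb$ -> last char: $
  6: eaeb$eab -> last char: b
  7: eb$eabea -> last char: a


BWT = beeea$ba


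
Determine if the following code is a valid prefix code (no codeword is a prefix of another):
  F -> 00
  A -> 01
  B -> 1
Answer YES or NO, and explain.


Checking each pair (does one codeword prefix another?):
  F='00' vs A='01': no prefix
  F='00' vs B='1': no prefix
  A='01' vs F='00': no prefix
  A='01' vs B='1': no prefix
  B='1' vs F='00': no prefix
  B='1' vs A='01': no prefix
No violation found over all pairs.

YES -- this is a valid prefix code. No codeword is a prefix of any other codeword.


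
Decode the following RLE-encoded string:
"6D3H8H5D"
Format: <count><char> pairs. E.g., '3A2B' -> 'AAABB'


Expanding each <count><char> pair:
  6D -> 'DDDDDD'
  3H -> 'HHH'
  8H -> 'HHHHHHHH'
  5D -> 'DDDDD'

Decoded = DDDDDDHHHHHHHHHHHDDDDD


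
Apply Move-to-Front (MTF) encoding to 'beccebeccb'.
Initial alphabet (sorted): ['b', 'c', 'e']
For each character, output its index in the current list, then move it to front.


MTF encoding:
'b': index 0 in ['b', 'c', 'e'] -> ['b', 'c', 'e']
'e': index 2 in ['b', 'c', 'e'] -> ['e', 'b', 'c']
'c': index 2 in ['e', 'b', 'c'] -> ['c', 'e', 'b']
'c': index 0 in ['c', 'e', 'b'] -> ['c', 'e', 'b']
'e': index 1 in ['c', 'e', 'b'] -> ['e', 'c', 'b']
'b': index 2 in ['e', 'c', 'b'] -> ['b', 'e', 'c']
'e': index 1 in ['b', 'e', 'c'] -> ['e', 'b', 'c']
'c': index 2 in ['e', 'b', 'c'] -> ['c', 'e', 'b']
'c': index 0 in ['c', 'e', 'b'] -> ['c', 'e', 'b']
'b': index 2 in ['c', 'e', 'b'] -> ['b', 'c', 'e']


Output: [0, 2, 2, 0, 1, 2, 1, 2, 0, 2]


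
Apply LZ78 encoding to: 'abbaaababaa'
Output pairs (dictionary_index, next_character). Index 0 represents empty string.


LZ78 encoding steps:
Dictionary: {0: ''}
Step 1: w='' (idx 0), next='a' -> output (0, 'a'), add 'a' as idx 1
Step 2: w='' (idx 0), next='b' -> output (0, 'b'), add 'b' as idx 2
Step 3: w='b' (idx 2), next='a' -> output (2, 'a'), add 'ba' as idx 3
Step 4: w='a' (idx 1), next='a' -> output (1, 'a'), add 'aa' as idx 4
Step 5: w='ba' (idx 3), next='b' -> output (3, 'b'), add 'bab' as idx 5
Step 6: w='aa' (idx 4), end of input -> output (4, '')


Encoded: [(0, 'a'), (0, 'b'), (2, 'a'), (1, 'a'), (3, 'b'), (4, '')]


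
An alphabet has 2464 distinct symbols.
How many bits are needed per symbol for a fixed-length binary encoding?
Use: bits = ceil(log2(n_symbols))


log2(2464) = 11.2668
Bracket: 2^11 = 2048 < 2464 <= 2^12 = 4096
So ceil(log2(2464)) = 12

bits = ceil(log2(2464)) = ceil(11.2668) = 12 bits


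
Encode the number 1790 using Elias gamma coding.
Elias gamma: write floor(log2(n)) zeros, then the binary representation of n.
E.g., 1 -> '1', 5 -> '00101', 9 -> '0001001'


num_bits = floor(log2(1790)) + 1 = 11
leading_zeros = num_bits - 1 = 10
binary(1790) = 11011111110

Elias gamma(1790) = '0000000000' + '11011111110' = 000000000011011111110 (21 bits)


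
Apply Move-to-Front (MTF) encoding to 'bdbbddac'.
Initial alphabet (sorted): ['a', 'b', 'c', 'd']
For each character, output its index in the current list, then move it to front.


MTF encoding:
'b': index 1 in ['a', 'b', 'c', 'd'] -> ['b', 'a', 'c', 'd']
'd': index 3 in ['b', 'a', 'c', 'd'] -> ['d', 'b', 'a', 'c']
'b': index 1 in ['d', 'b', 'a', 'c'] -> ['b', 'd', 'a', 'c']
'b': index 0 in ['b', 'd', 'a', 'c'] -> ['b', 'd', 'a', 'c']
'd': index 1 in ['b', 'd', 'a', 'c'] -> ['d', 'b', 'a', 'c']
'd': index 0 in ['d', 'b', 'a', 'c'] -> ['d', 'b', 'a', 'c']
'a': index 2 in ['d', 'b', 'a', 'c'] -> ['a', 'd', 'b', 'c']
'c': index 3 in ['a', 'd', 'b', 'c'] -> ['c', 'a', 'd', 'b']


Output: [1, 3, 1, 0, 1, 0, 2, 3]


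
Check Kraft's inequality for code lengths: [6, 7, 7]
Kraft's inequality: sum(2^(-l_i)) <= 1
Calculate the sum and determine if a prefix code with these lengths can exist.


Sum = 2^(-6) + 2^(-7) + 2^(-7)
    = 0.015625 + 0.0078125 + 0.0078125
    = 4/128 = 0.03125
Since 0.03125 <= 1, Kraft's inequality IS satisfied.
A prefix code with these lengths CAN exist.

Kraft sum = 0.03125. Satisfied.


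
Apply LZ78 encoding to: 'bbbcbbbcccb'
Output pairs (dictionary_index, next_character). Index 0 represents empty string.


LZ78 encoding steps:
Dictionary: {0: ''}
Step 1: w='' (idx 0), next='b' -> output (0, 'b'), add 'b' as idx 1
Step 2: w='b' (idx 1), next='b' -> output (1, 'b'), add 'bb' as idx 2
Step 3: w='' (idx 0), next='c' -> output (0, 'c'), add 'c' as idx 3
Step 4: w='bb' (idx 2), next='b' -> output (2, 'b'), add 'bbb' as idx 4
Step 5: w='c' (idx 3), next='c' -> output (3, 'c'), add 'cc' as idx 5
Step 6: w='c' (idx 3), next='b' -> output (3, 'b'), add 'cb' as idx 6


Encoded: [(0, 'b'), (1, 'b'), (0, 'c'), (2, 'b'), (3, 'c'), (3, 'b')]


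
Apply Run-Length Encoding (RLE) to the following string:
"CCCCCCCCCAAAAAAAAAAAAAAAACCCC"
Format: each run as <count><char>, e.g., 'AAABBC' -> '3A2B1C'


Scanning runs left to right:
  i=0: run of 'C' x 9 -> '9C'
  i=9: run of 'A' x 16 -> '16A'
  i=25: run of 'C' x 4 -> '4C'

RLE = 9C16A4C


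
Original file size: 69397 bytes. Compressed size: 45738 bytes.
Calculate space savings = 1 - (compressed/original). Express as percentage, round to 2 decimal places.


ratio = compressed/original = 45738/69397 = 0.659077
savings = 1 - ratio = 1 - 0.659077 = 0.340923
as a percentage: 0.340923 * 100 = 34.09%

Space savings = 1 - 45738/69397 = 34.09%


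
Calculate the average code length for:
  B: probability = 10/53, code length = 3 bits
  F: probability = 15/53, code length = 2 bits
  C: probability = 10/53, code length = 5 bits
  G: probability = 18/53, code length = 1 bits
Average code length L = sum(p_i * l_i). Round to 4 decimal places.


Weighted contributions p_i * l_i:
  B: (10/53) * 3 = 30/53
  F: (15/53) * 2 = 30/53
  C: (10/53) * 5 = 50/53
  G: (18/53) * 1 = 18/53
Sum = (30 + 30 + 50 + 18)/53 = 128/53

L = 128/53 = 2.4151 bits/symbol


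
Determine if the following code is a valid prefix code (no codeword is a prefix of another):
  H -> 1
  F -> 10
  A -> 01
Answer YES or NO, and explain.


Checking each pair (does one codeword prefix another?):
  H='1' vs F='10': prefix -- VIOLATION

NO -- this is NOT a valid prefix code. H (1) is a prefix of F (10).


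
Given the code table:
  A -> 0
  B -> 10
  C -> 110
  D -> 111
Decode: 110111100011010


Decoding:
110 -> C
111 -> D
10 -> B
0 -> A
0 -> A
110 -> C
10 -> B


Result: CDBAACB


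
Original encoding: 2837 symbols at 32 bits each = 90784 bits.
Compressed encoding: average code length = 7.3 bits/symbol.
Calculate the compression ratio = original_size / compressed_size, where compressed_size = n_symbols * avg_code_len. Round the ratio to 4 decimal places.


original_size = n_symbols * orig_bits = 2837 * 32 = 90784 bits
compressed_size = n_symbols * avg_code_len = 2837 * 7.3 = 20710.1 bits
ratio = original_size / compressed_size = 90784 / 20710.1 = 4.3836

Compression ratio = 4.3836


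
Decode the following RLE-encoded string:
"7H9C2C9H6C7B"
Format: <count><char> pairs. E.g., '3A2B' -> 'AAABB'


Expanding each <count><char> pair:
  7H -> 'HHHHHHH'
  9C -> 'CCCCCCCCC'
  2C -> 'CC'
  9H -> 'HHHHHHHHH'
  6C -> 'CCCCCC'
  7B -> 'BBBBBBB'

Decoded = HHHHHHHCCCCCCCCCCCHHHHHHHHHCCCCCCBBBBBBB


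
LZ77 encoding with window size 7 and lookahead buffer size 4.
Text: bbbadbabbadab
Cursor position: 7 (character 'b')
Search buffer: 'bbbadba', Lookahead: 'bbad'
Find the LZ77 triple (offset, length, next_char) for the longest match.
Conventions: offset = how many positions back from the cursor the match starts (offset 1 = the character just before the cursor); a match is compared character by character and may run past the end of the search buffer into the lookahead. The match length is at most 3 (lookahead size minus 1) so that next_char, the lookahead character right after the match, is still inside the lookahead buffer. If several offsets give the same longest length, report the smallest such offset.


Try each offset into the search buffer:
  offset=1 (pos 6, char 'a'): match length 0
  offset=2 (pos 5, char 'b'): match length 1
  offset=3 (pos 4, char 'd'): match length 0
  offset=4 (pos 3, char 'a'): match length 0
  offset=5 (pos 2, char 'b'): match length 1
  offset=6 (pos 1, char 'b'): match length 3
  offset=7 (pos 0, char 'b'): match length 2
Longest match has length 3 at offset 6.
next_char = character at position 7 + 3 = 10 -> 'd'

Best match: offset=6, length=3 (matching 'bba' starting at position 1)
LZ77 triple: (6, 3, 'd')


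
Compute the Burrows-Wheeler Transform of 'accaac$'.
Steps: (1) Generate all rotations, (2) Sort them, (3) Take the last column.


Rotations (sorted):
  0: $accaac -> last char: c
  1: aac$acc -> last char: c
  2: ac$acca -> last char: a
  3: accaac$ -> last char: $
  4: c$accaa -> last char: a
  5: caac$ac -> last char: c
  6: ccaac$a -> last char: a


BWT = cca$aca


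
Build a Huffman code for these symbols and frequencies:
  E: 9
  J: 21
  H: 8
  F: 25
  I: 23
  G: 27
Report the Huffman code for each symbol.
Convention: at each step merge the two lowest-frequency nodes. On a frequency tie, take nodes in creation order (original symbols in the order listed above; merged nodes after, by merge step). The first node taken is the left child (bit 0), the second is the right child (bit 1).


Huffman tree construction:
Step 1: Merge H(8) + E(9) = 17
Step 2: Merge (H+E)(17) + J(21) = 38
Step 3: Merge I(23) + F(25) = 48
Step 4: Merge G(27) + ((H+E)+J)(38) = 65
Step 5: Merge (I+F)(48) + (G+((H+E)+J))(65) = 113
Read each symbol's code off the tree from the root (left child = 0, right child = 1).

Codes:
  E: 1101 (length 4)
  J: 111 (length 3)
  H: 1100 (length 4)
  F: 01 (length 2)
  I: 00 (length 2)
  G: 10 (length 2)
Average code length: 281/113 = 2.4867 bits/symbol


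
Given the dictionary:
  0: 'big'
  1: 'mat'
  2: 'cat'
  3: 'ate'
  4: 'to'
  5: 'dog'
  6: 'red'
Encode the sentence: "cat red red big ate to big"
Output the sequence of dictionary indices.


Look up each word in the dictionary:
  'cat' -> 2
  'red' -> 6
  'red' -> 6
  'big' -> 0
  'ate' -> 3
  'to' -> 4
  'big' -> 0

Encoded: [2, 6, 6, 0, 3, 4, 0]


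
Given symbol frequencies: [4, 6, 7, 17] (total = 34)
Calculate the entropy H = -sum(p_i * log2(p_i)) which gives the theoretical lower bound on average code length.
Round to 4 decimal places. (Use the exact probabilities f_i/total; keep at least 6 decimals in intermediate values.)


Per-symbol terms -p_i * log2(p_i) with p_i = f_i/34:
  p = 4/34 = 0.117647: log2(p) = -3.087463, -p*log2(p) = 0.363231
  p = 6/34 = 0.176471: log2(p) = -2.502500, -p*log2(p) = 0.441618
  p = 7/34 = 0.205882: log2(p) = -2.280108, -p*log2(p) = 0.469434
  p = 17/34 = 0.500000: log2(p) = -1.000000, -p*log2(p) = 0.500000
H = 0.363231 + 0.441618 + 0.469434 + 0.500000 = 1.774283

H = 1.7743 bits/symbol


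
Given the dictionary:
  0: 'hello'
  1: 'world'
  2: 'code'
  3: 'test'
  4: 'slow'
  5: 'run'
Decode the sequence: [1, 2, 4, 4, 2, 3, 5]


Look up each index in the dictionary:
  1 -> 'world'
  2 -> 'code'
  4 -> 'slow'
  4 -> 'slow'
  2 -> 'code'
  3 -> 'test'
  5 -> 'run'

Decoded: "world code slow slow code test run"


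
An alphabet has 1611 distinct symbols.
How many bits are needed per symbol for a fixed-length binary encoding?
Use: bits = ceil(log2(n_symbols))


log2(1611) = 10.6537
Bracket: 2^10 = 1024 < 1611 <= 2^11 = 2048
So ceil(log2(1611)) = 11

bits = ceil(log2(1611)) = ceil(10.6537) = 11 bits


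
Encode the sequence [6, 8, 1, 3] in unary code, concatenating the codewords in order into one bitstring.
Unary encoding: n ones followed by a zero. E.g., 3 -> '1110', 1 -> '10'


Encode each number as n ones followed by a terminating 0:
  6 -> 1111110 (7 bits)
  8 -> 111111110 (9 bits)
  1 -> 10 (2 bits)
  3 -> 1110 (4 bits)
Total length = 7 + 9 + 2 + 4 = 22 bits.

Unary([6, 8, 1, 3]) = 1111110111111110101110 (22 bits)


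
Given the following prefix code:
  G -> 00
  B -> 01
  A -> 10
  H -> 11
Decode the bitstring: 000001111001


Decoding step by step:
Bits 00 -> G
Bits 00 -> G
Bits 01 -> B
Bits 11 -> H
Bits 10 -> A
Bits 01 -> B


Decoded message: GGBHAB


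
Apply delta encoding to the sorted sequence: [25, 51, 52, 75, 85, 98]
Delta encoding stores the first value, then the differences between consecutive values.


First value: 25
Deltas:
  51 - 25 = 26
  52 - 51 = 1
  75 - 52 = 23
  85 - 75 = 10
  98 - 85 = 13


Delta encoded: [25, 26, 1, 23, 10, 13]


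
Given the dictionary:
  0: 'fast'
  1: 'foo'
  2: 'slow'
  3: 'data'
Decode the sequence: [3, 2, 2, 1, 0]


Look up each index in the dictionary:
  3 -> 'data'
  2 -> 'slow'
  2 -> 'slow'
  1 -> 'foo'
  0 -> 'fast'

Decoded: "data slow slow foo fast"


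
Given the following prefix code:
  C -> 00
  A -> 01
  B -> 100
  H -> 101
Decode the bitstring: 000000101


Decoding step by step:
Bits 00 -> C
Bits 00 -> C
Bits 00 -> C
Bits 101 -> H


Decoded message: CCCH


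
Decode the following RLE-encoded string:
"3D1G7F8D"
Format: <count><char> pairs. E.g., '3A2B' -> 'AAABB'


Expanding each <count><char> pair:
  3D -> 'DDD'
  1G -> 'G'
  7F -> 'FFFFFFF'
  8D -> 'DDDDDDDD'

Decoded = DDDGFFFFFFFDDDDDDDD


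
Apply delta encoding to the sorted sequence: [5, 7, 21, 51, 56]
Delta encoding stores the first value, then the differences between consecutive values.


First value: 5
Deltas:
  7 - 5 = 2
  21 - 7 = 14
  51 - 21 = 30
  56 - 51 = 5


Delta encoded: [5, 2, 14, 30, 5]


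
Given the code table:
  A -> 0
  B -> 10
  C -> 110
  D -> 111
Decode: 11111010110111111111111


Decoding:
111 -> D
110 -> C
10 -> B
110 -> C
111 -> D
111 -> D
111 -> D
111 -> D


Result: DCBCDDDD


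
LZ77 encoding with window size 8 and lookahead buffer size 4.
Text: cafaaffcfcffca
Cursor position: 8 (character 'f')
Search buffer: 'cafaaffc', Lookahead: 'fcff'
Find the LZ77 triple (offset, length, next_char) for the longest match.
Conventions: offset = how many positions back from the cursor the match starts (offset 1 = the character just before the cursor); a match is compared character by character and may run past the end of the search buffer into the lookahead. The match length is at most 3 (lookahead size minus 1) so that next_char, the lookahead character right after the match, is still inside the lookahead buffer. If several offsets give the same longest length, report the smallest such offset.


Try each offset into the search buffer:
  offset=1 (pos 7, char 'c'): match length 0
  offset=2 (pos 6, char 'f'): match length 3
  offset=3 (pos 5, char 'f'): match length 1
  offset=4 (pos 4, char 'a'): match length 0
  offset=5 (pos 3, char 'a'): match length 0
  offset=6 (pos 2, char 'f'): match length 1
  offset=7 (pos 1, char 'a'): match length 0
  offset=8 (pos 0, char 'c'): match length 0
Longest match has length 3 at offset 2.
next_char = character at position 8 + 3 = 11 -> 'f'

Best match: offset=2, length=3 (matching 'fcf' starting at position 6)
LZ77 triple: (2, 3, 'f')


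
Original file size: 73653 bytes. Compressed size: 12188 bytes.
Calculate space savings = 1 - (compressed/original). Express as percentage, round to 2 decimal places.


ratio = compressed/original = 12188/73653 = 0.165479
savings = 1 - ratio = 1 - 0.165479 = 0.834521
as a percentage: 0.834521 * 100 = 83.45%

Space savings = 1 - 12188/73653 = 83.45%


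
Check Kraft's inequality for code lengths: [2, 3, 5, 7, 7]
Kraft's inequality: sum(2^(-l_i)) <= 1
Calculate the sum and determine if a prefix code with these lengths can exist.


Sum = 2^(-2) + 2^(-3) + 2^(-5) + 2^(-7) + 2^(-7)
    = 0.25 + 0.125 + 0.03125 + 0.0078125 + 0.0078125
    = 54/128 = 0.421875
Since 0.421875 <= 1, Kraft's inequality IS satisfied.
A prefix code with these lengths CAN exist.

Kraft sum = 0.421875. Satisfied.


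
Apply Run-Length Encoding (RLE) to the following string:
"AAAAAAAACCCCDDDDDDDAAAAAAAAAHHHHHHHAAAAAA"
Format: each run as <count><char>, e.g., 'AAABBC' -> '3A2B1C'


Scanning runs left to right:
  i=0: run of 'A' x 8 -> '8A'
  i=8: run of 'C' x 4 -> '4C'
  i=12: run of 'D' x 7 -> '7D'
  i=19: run of 'A' x 9 -> '9A'
  i=28: run of 'H' x 7 -> '7H'
  i=35: run of 'A' x 6 -> '6A'

RLE = 8A4C7D9A7H6A


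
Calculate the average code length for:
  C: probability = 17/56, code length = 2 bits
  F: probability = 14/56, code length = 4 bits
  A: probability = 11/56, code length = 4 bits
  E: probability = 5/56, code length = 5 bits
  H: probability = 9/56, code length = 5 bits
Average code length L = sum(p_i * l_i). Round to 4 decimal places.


Weighted contributions p_i * l_i:
  C: (17/56) * 2 = 34/56
  F: (14/56) * 4 = 56/56
  A: (11/56) * 4 = 44/56
  E: (5/56) * 5 = 25/56
  H: (9/56) * 5 = 45/56
Sum = (34 + 56 + 44 + 25 + 45)/56 = 204/56

L = 204/56 = 3.6429 bits/symbol


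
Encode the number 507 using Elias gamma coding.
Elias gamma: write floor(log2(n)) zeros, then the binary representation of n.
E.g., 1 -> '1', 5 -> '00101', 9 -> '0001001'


num_bits = floor(log2(507)) + 1 = 9
leading_zeros = num_bits - 1 = 8
binary(507) = 111111011

Elias gamma(507) = '00000000' + '111111011' = 00000000111111011 (17 bits)


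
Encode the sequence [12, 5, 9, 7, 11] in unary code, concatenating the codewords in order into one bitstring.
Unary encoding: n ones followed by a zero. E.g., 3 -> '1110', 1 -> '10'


Encode each number as n ones followed by a terminating 0:
  12 -> 1111111111110 (13 bits)
  5 -> 111110 (6 bits)
  9 -> 1111111110 (10 bits)
  7 -> 11111110 (8 bits)
  11 -> 111111111110 (12 bits)
Total length = 13 + 6 + 10 + 8 + 12 = 49 bits.

Unary([12, 5, 9, 7, 11]) = 1111111111110111110111111111011111110111111111110 (49 bits)


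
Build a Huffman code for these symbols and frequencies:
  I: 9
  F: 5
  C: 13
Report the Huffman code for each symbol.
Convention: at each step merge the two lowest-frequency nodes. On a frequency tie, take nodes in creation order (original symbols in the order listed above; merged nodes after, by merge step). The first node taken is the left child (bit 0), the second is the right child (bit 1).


Huffman tree construction:
Step 1: Merge F(5) + I(9) = 14
Step 2: Merge C(13) + (F+I)(14) = 27
Read each symbol's code off the tree from the root (left child = 0, right child = 1).

Codes:
  I: 11 (length 2)
  F: 10 (length 2)
  C: 0 (length 1)
Average code length: 41/27 = 1.5185 bits/symbol


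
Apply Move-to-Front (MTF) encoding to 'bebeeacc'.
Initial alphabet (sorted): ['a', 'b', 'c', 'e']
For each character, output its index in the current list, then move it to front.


MTF encoding:
'b': index 1 in ['a', 'b', 'c', 'e'] -> ['b', 'a', 'c', 'e']
'e': index 3 in ['b', 'a', 'c', 'e'] -> ['e', 'b', 'a', 'c']
'b': index 1 in ['e', 'b', 'a', 'c'] -> ['b', 'e', 'a', 'c']
'e': index 1 in ['b', 'e', 'a', 'c'] -> ['e', 'b', 'a', 'c']
'e': index 0 in ['e', 'b', 'a', 'c'] -> ['e', 'b', 'a', 'c']
'a': index 2 in ['e', 'b', 'a', 'c'] -> ['a', 'e', 'b', 'c']
'c': index 3 in ['a', 'e', 'b', 'c'] -> ['c', 'a', 'e', 'b']
'c': index 0 in ['c', 'a', 'e', 'b'] -> ['c', 'a', 'e', 'b']


Output: [1, 3, 1, 1, 0, 2, 3, 0]


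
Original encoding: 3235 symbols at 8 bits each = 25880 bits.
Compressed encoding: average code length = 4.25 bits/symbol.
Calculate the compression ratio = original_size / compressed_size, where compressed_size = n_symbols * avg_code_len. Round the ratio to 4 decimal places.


original_size = n_symbols * orig_bits = 3235 * 8 = 25880 bits
compressed_size = n_symbols * avg_code_len = 3235 * 4.25 = 13748.75 bits
ratio = original_size / compressed_size = 25880 / 13748.75 = 1.8824

Compression ratio = 1.8824


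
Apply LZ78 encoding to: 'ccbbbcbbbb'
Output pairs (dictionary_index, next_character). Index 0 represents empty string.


LZ78 encoding steps:
Dictionary: {0: ''}
Step 1: w='' (idx 0), next='c' -> output (0, 'c'), add 'c' as idx 1
Step 2: w='c' (idx 1), next='b' -> output (1, 'b'), add 'cb' as idx 2
Step 3: w='' (idx 0), next='b' -> output (0, 'b'), add 'b' as idx 3
Step 4: w='b' (idx 3), next='c' -> output (3, 'c'), add 'bc' as idx 4
Step 5: w='b' (idx 3), next='b' -> output (3, 'b'), add 'bb' as idx 5
Step 6: w='bb' (idx 5), end of input -> output (5, '')


Encoded: [(0, 'c'), (1, 'b'), (0, 'b'), (3, 'c'), (3, 'b'), (5, '')]


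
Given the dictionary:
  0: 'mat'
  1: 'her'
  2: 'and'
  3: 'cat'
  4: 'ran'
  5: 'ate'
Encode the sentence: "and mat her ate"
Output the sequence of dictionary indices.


Look up each word in the dictionary:
  'and' -> 2
  'mat' -> 0
  'her' -> 1
  'ate' -> 5

Encoded: [2, 0, 1, 5]


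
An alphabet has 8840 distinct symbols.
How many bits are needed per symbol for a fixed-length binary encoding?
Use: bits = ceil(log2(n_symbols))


log2(8840) = 13.1098
Bracket: 2^13 = 8192 < 8840 <= 2^14 = 16384
So ceil(log2(8840)) = 14

bits = ceil(log2(8840)) = ceil(13.1098) = 14 bits


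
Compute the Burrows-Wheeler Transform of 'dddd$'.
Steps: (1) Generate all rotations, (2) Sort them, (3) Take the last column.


Rotations (sorted):
  0: $dddd -> last char: d
  1: d$ddd -> last char: d
  2: dd$dd -> last char: d
  3: ddd$d -> last char: d
  4: dddd$ -> last char: $


BWT = dddd$


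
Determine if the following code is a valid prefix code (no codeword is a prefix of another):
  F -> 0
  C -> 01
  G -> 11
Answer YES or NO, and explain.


Checking each pair (does one codeword prefix another?):
  F='0' vs C='01': prefix -- VIOLATION

NO -- this is NOT a valid prefix code. F (0) is a prefix of C (01).


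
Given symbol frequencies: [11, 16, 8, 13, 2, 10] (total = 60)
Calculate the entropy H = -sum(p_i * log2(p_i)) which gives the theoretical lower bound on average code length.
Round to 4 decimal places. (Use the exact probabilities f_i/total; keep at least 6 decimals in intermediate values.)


Per-symbol terms -p_i * log2(p_i) with p_i = f_i/60:
  p = 11/60 = 0.183333: log2(p) = -2.447459, -p*log2(p) = 0.448701
  p = 16/60 = 0.266667: log2(p) = -1.906891, -p*log2(p) = 0.508504
  p = 8/60 = 0.133333: log2(p) = -2.906891, -p*log2(p) = 0.387585
  p = 13/60 = 0.216667: log2(p) = -2.206451, -p*log2(p) = 0.478064
  p = 2/60 = 0.033333: log2(p) = -4.906891, -p*log2(p) = 0.163563
  p = 10/60 = 0.166667: log2(p) = -2.584963, -p*log2(p) = 0.430827
H = 0.448701 + 0.508504 + 0.387585 + 0.478064 + 0.163563 + 0.430827 = 2.417244

H = 2.4172 bits/symbol


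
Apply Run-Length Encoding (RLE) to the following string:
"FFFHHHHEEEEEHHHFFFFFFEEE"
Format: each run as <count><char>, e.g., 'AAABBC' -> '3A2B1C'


Scanning runs left to right:
  i=0: run of 'F' x 3 -> '3F'
  i=3: run of 'H' x 4 -> '4H'
  i=7: run of 'E' x 5 -> '5E'
  i=12: run of 'H' x 3 -> '3H'
  i=15: run of 'F' x 6 -> '6F'
  i=21: run of 'E' x 3 -> '3E'

RLE = 3F4H5E3H6F3E


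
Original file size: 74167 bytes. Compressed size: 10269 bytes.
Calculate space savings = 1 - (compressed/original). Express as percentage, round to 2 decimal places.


ratio = compressed/original = 10269/74167 = 0.138458
savings = 1 - ratio = 1 - 0.138458 = 0.861542
as a percentage: 0.861542 * 100 = 86.15%

Space savings = 1 - 10269/74167 = 86.15%
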